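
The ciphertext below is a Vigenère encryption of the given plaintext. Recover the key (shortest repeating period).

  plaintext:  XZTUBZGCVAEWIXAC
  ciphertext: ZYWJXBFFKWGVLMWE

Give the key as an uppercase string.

  i= 0: Z-X =  2 → C
  i= 1: Y-Z = 25 → Z
  i= 2: W-T =  3 → D
  i= 3: J-U = 15 → P
  i= 4: X-B = 22 → W
  i= 5: B-Z =  2 → C
  i= 6: F-G = 25 → Z
  i= 7: F-C =  3 → D
  i= 8: K-V = 15 → P
  i= 9: W-A = 22 → W
  i=10: G-E =  2 → C
  i=11: V-W = 25 → Z
  i=12: L-I =  3 → D
  i=13: M-X = 15 → P
  i=14: W-A = 22 → W
  i=15: E-C =  2 → C
  shifts repeat with period 5: CZDPW

CZDPW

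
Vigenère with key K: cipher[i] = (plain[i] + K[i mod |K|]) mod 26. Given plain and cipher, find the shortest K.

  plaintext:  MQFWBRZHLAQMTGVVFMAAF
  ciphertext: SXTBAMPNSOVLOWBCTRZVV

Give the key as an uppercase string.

  i= 0: S-M =  6 → G
  i= 1: X-Q =  7 → H
  i= 2: T-F = 14 → O
  i= 3: B-W =  5 → F
  i= 4: A-B = 25 → Z
  i= 5: M-R = 21 → V
  i= 6: P-Z = 16 → Q
  i= 7: N-H =  6 → G
  i= 8: S-L =  7 → H
  i= 9: O-A = 14 → O
  i=10: V-Q =  5 → F
  i=11: L-M = 25 → Z
  i=12: O-T = 21 → V
  i=13: W-G = 16 → Q
  i=14: B-V =  6 → G
  i=15: C-V =  7 → H
  i=16: T-F = 14 → O
  i=17: R-M =  5 → F
  i=18: Z-A = 25 → Z
  i=19: V-A = 21 → V
  i=20: V-F = 16 → Q
  shifts repeat with period 7: GHOFZVQ

GHOFZVQ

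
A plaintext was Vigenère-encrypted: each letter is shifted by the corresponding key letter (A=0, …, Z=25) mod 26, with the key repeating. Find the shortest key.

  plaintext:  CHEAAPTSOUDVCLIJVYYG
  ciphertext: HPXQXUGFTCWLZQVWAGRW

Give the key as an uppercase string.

FITQXFNN

  i= 0: H-C =  5 → F
  i= 1: P-H =  8 → I
  i= 2: X-E = 19 → T
  i= 3: Q-A = 16 → Q
  i= 4: X-A = 23 → X
  i= 5: U-P =  5 → F
  i= 6: G-T = 13 → N
  i= 7: F-S = 13 → N
  i= 8: T-O =  5 → F
  i= 9: C-U =  8 → I
  i=10: W-D = 19 → T
  i=11: L-V = 16 → Q
  i=12: Z-C = 23 → X
  i=13: Q-L =  5 → F
  i=14: V-I = 13 → N
  i=15: W-J = 13 → N
  i=16: A-V =  5 → F
  i=17: G-Y =  8 → I
  i=18: R-Y = 19 → T
  i=19: W-G = 16 → Q
  shifts repeat with period 8: FITQXFNN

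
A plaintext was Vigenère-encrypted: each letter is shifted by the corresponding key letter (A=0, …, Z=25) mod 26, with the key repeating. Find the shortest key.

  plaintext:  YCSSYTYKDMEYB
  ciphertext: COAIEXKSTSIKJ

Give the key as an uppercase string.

  i= 0: C-Y =  4 → E
  i= 1: O-C = 12 → M
  i= 2: A-S =  8 → I
  i= 3: I-S = 16 → Q
  i= 4: E-Y =  6 → G
  i= 5: X-T =  4 → E
  i= 6: K-Y = 12 → M
  i= 7: S-K =  8 → I
  i= 8: T-D = 16 → Q
  i= 9: S-M =  6 → G
  i=10: I-E =  4 → E
  i=11: K-Y = 12 → M
  i=12: J-B =  8 → I
  shifts repeat with period 5: EMIQG

EMIQG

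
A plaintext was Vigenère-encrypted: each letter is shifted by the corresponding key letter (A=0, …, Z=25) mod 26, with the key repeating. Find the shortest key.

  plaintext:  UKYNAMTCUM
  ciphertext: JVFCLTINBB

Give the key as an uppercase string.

  i= 0: J-U = 15 → P
  i= 1: V-K = 11 → L
  i= 2: F-Y =  7 → H
  i= 3: C-N = 15 → P
  i= 4: L-A = 11 → L
  i= 5: T-M =  7 → H
  i= 6: I-T = 15 → P
  i= 7: N-C = 11 → L
  i= 8: B-U =  7 → H
  i= 9: B-M = 15 → P
  shifts repeat with period 3: PLH

PLH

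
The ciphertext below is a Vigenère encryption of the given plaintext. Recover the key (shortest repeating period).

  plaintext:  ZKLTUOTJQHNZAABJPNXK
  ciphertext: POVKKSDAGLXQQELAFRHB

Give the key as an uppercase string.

QEKR

  i= 0: P-Z = 16 → Q
  i= 1: O-K =  4 → E
  i= 2: V-L = 10 → K
  i= 3: K-T = 17 → R
  i= 4: K-U = 16 → Q
  i= 5: S-O =  4 → E
  i= 6: D-T = 10 → K
  i= 7: A-J = 17 → R
  i= 8: G-Q = 16 → Q
  i= 9: L-H =  4 → E
  i=10: X-N = 10 → K
  i=11: Q-Z = 17 → R
  i=12: Q-A = 16 → Q
  i=13: E-A =  4 → E
  i=14: L-B = 10 → K
  i=15: A-J = 17 → R
  i=16: F-P = 16 → Q
  i=17: R-N =  4 → E
  i=18: H-X = 10 → K
  i=19: B-K = 17 → R
  shifts repeat with period 4: QEKR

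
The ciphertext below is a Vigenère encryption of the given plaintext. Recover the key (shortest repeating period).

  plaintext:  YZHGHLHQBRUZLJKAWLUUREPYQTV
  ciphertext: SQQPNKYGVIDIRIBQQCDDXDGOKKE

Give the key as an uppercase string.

URJJGZRQ

  i= 0: S-Y = 20 → U
  i= 1: Q-Z = 17 → R
  i= 2: Q-H =  9 → J
  i= 3: P-G =  9 → J
  i= 4: N-H =  6 → G
  i= 5: K-L = 25 → Z
  i= 6: Y-H = 17 → R
  i= 7: G-Q = 16 → Q
  i= 8: V-B = 20 → U
  i= 9: I-R = 17 → R
  i=10: D-U =  9 → J
  i=11: I-Z =  9 → J
  i=12: R-L =  6 → G
  i=13: I-J = 25 → Z
  i=14: B-K = 17 → R
  i=15: Q-A = 16 → Q
  i=16: Q-W = 20 → U
  i=17: C-L = 17 → R
  i=18: D-U =  9 → J
  i=19: D-U =  9 → J
  i=20: X-R =  6 → G
  i=21: D-E = 25 → Z
  i=22: G-P = 17 → R
  i=23: O-Y = 16 → Q
  i=24: K-Q = 20 → U
  i=25: K-T = 17 → R
  i=26: E-V =  9 → J
  shifts repeat with period 8: URJJGZRQ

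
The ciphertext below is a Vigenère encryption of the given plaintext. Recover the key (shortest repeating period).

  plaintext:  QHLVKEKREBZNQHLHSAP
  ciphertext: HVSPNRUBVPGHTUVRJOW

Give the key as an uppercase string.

  i= 0: H-Q = 17 → R
  i= 1: V-H = 14 → O
  i= 2: S-L =  7 → H
  i= 3: P-V = 20 → U
  i= 4: N-K =  3 → D
  i= 5: R-E = 13 → N
  i= 6: U-K = 10 → K
  i= 7: B-R = 10 → K
  i= 8: V-E = 17 → R
  i= 9: P-B = 14 → O
  i=10: G-Z =  7 → H
  i=11: H-N = 20 → U
  i=12: T-Q =  3 → D
  i=13: U-H = 13 → N
  i=14: V-L = 10 → K
  i=15: R-H = 10 → K
  i=16: J-S = 17 → R
  i=17: O-A = 14 → O
  i=18: W-P =  7 → H
  shifts repeat with period 8: ROHUDNKK

ROHUDNKK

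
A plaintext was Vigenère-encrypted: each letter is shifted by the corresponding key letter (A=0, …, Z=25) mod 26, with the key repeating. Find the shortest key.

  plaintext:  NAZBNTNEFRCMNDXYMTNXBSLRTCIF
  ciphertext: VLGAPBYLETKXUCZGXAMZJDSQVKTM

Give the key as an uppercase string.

ILHZC

  i= 0: V-N =  8 → I
  i= 1: L-A = 11 → L
  i= 2: G-Z =  7 → H
  i= 3: A-B = 25 → Z
  i= 4: P-N =  2 → C
  i= 5: B-T =  8 → I
  i= 6: Y-N = 11 → L
  i= 7: L-E =  7 → H
  i= 8: E-F = 25 → Z
  i= 9: T-R =  2 → C
  i=10: K-C =  8 → I
  i=11: X-M = 11 → L
  i=12: U-N =  7 → H
  i=13: C-D = 25 → Z
  i=14: Z-X =  2 → C
  i=15: G-Y =  8 → I
  i=16: X-M = 11 → L
  i=17: A-T =  7 → H
  i=18: M-N = 25 → Z
  i=19: Z-X =  2 → C
  i=20: J-B =  8 → I
  i=21: D-S = 11 → L
  i=22: S-L =  7 → H
  i=23: Q-R = 25 → Z
  i=24: V-T =  2 → C
  i=25: K-C =  8 → I
  i=26: T-I = 11 → L
  i=27: M-F =  7 → H
  shifts repeat with period 5: ILHZC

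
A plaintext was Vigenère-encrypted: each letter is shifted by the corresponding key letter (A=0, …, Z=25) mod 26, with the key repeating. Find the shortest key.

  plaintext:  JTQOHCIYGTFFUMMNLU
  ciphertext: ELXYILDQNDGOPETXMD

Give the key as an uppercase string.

  i= 0: E-J = 21 → V
  i= 1: L-T = 18 → S
  i= 2: X-Q =  7 → H
  i= 3: Y-O = 10 → K
  i= 4: I-H =  1 → B
  i= 5: L-C =  9 → J
  i= 6: D-I = 21 → V
  i= 7: Q-Y = 18 → S
  i= 8: N-G =  7 → H
  i= 9: D-T = 10 → K
  i=10: G-F =  1 → B
  i=11: O-F =  9 → J
  i=12: P-U = 21 → V
  i=13: E-M = 18 → S
  i=14: T-M =  7 → H
  i=15: X-N = 10 → K
  i=16: M-L =  1 → B
  i=17: D-U =  9 → J
  shifts repeat with period 6: VSHKBJ

VSHKBJ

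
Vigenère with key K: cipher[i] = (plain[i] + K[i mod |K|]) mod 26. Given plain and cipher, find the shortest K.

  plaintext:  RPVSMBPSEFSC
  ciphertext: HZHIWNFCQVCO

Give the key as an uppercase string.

  i= 0: H-R = 16 → Q
  i= 1: Z-P = 10 → K
  i= 2: H-V = 12 → M
  i= 3: I-S = 16 → Q
  i= 4: W-M = 10 → K
  i= 5: N-B = 12 → M
  i= 6: F-P = 16 → Q
  i= 7: C-S = 10 → K
  i= 8: Q-E = 12 → M
  i= 9: V-F = 16 → Q
  i=10: C-S = 10 → K
  i=11: O-C = 12 → M
  shifts repeat with period 3: QKM

QKM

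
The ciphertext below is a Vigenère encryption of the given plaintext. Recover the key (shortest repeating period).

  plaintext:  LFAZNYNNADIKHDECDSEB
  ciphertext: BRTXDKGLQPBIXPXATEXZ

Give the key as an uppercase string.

QMTY

  i= 0: B-L = 16 → Q
  i= 1: R-F = 12 → M
  i= 2: T-A = 19 → T
  i= 3: X-Z = 24 → Y
  i= 4: D-N = 16 → Q
  i= 5: K-Y = 12 → M
  i= 6: G-N = 19 → T
  i= 7: L-N = 24 → Y
  i= 8: Q-A = 16 → Q
  i= 9: P-D = 12 → M
  i=10: B-I = 19 → T
  i=11: I-K = 24 → Y
  i=12: X-H = 16 → Q
  i=13: P-D = 12 → M
  i=14: X-E = 19 → T
  i=15: A-C = 24 → Y
  i=16: T-D = 16 → Q
  i=17: E-S = 12 → M
  i=18: X-E = 19 → T
  i=19: Z-B = 24 → Y
  shifts repeat with period 4: QMTY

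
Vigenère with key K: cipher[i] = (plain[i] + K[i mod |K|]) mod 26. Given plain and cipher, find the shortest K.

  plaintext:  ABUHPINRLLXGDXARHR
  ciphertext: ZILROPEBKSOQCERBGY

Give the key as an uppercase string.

ZHRK

  i= 0: Z-A = 25 → Z
  i= 1: I-B =  7 → H
  i= 2: L-U = 17 → R
  i= 3: R-H = 10 → K
  i= 4: O-P = 25 → Z
  i= 5: P-I =  7 → H
  i= 6: E-N = 17 → R
  i= 7: B-R = 10 → K
  i= 8: K-L = 25 → Z
  i= 9: S-L =  7 → H
  i=10: O-X = 17 → R
  i=11: Q-G = 10 → K
  i=12: C-D = 25 → Z
  i=13: E-X =  7 → H
  i=14: R-A = 17 → R
  i=15: B-R = 10 → K
  i=16: G-H = 25 → Z
  i=17: Y-R =  7 → H
  shifts repeat with period 4: ZHRK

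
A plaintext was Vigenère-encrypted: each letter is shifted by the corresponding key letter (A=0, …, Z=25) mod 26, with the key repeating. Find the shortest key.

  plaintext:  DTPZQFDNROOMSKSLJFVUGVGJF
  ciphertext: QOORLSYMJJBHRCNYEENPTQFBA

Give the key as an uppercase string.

NVZSV

  i= 0: Q-D = 13 → N
  i= 1: O-T = 21 → V
  i= 2: O-P = 25 → Z
  i= 3: R-Z = 18 → S
  i= 4: L-Q = 21 → V
  i= 5: S-F = 13 → N
  i= 6: Y-D = 21 → V
  i= 7: M-N = 25 → Z
  i= 8: J-R = 18 → S
  i= 9: J-O = 21 → V
  i=10: B-O = 13 → N
  i=11: H-M = 21 → V
  i=12: R-S = 25 → Z
  i=13: C-K = 18 → S
  i=14: N-S = 21 → V
  i=15: Y-L = 13 → N
  i=16: E-J = 21 → V
  i=17: E-F = 25 → Z
  i=18: N-V = 18 → S
  i=19: P-U = 21 → V
  i=20: T-G = 13 → N
  i=21: Q-V = 21 → V
  i=22: F-G = 25 → Z
  i=23: B-J = 18 → S
  i=24: A-F = 21 → V
  shifts repeat with period 5: NVZSV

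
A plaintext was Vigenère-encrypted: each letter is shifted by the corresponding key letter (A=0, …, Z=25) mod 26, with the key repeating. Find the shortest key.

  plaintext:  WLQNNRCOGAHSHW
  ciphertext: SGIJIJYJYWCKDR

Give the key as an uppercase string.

WVS

  i= 0: S-W = 22 → W
  i= 1: G-L = 21 → V
  i= 2: I-Q = 18 → S
  i= 3: J-N = 22 → W
  i= 4: I-N = 21 → V
  i= 5: J-R = 18 → S
  i= 6: Y-C = 22 → W
  i= 7: J-O = 21 → V
  i= 8: Y-G = 18 → S
  i= 9: W-A = 22 → W
  i=10: C-H = 21 → V
  i=11: K-S = 18 → S
  i=12: D-H = 22 → W
  i=13: R-W = 21 → V
  shifts repeat with period 3: WVS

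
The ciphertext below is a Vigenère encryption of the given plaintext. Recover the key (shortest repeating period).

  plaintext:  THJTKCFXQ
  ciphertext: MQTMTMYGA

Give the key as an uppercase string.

TJK

  i= 0: M-T = 19 → T
  i= 1: Q-H =  9 → J
  i= 2: T-J = 10 → K
  i= 3: M-T = 19 → T
  i= 4: T-K =  9 → J
  i= 5: M-C = 10 → K
  i= 6: Y-F = 19 → T
  i= 7: G-X =  9 → J
  i= 8: A-Q = 10 → K
  shifts repeat with period 3: TJK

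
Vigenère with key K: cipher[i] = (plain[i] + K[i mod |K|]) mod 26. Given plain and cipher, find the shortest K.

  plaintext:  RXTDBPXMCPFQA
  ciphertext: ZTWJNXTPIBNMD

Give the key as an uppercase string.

  i= 0: Z-R =  8 → I
  i= 1: T-X = 22 → W
  i= 2: W-T =  3 → D
  i= 3: J-D =  6 → G
  i= 4: N-B = 12 → M
  i= 5: X-P =  8 → I
  i= 6: T-X = 22 → W
  i= 7: P-M =  3 → D
  i= 8: I-C =  6 → G
  i= 9: B-P = 12 → M
  i=10: N-F =  8 → I
  i=11: M-Q = 22 → W
  i=12: D-A =  3 → D
  shifts repeat with period 5: IWDGM

IWDGM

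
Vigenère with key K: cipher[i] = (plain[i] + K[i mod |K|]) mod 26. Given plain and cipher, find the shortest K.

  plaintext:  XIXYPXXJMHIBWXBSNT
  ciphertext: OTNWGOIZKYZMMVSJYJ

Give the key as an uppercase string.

  i= 0: O-X = 17 → R
  i= 1: T-I = 11 → L
  i= 2: N-X = 16 → Q
  i= 3: W-Y = 24 → Y
  i= 4: G-P = 17 → R
  i= 5: O-X = 17 → R
  i= 6: I-X = 11 → L
  i= 7: Z-J = 16 → Q
  i= 8: K-M = 24 → Y
  i= 9: Y-H = 17 → R
  i=10: Z-I = 17 → R
  i=11: M-B = 11 → L
  i=12: M-W = 16 → Q
  i=13: V-X = 24 → Y
  i=14: S-B = 17 → R
  i=15: J-S = 17 → R
  i=16: Y-N = 11 → L
  i=17: J-T = 16 → Q
  shifts repeat with period 5: RLQYR

RLQYR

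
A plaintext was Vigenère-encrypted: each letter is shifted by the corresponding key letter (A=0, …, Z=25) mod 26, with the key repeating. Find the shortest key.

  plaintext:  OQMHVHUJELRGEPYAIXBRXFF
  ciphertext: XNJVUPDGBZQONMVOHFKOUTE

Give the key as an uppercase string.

JXXOZI

  i= 0: X-O =  9 → J
  i= 1: N-Q = 23 → X
  i= 2: J-M = 23 → X
  i= 3: V-H = 14 → O
  i= 4: U-V = 25 → Z
  i= 5: P-H =  8 → I
  i= 6: D-U =  9 → J
  i= 7: G-J = 23 → X
  i= 8: B-E = 23 → X
  i= 9: Z-L = 14 → O
  i=10: Q-R = 25 → Z
  i=11: O-G =  8 → I
  i=12: N-E =  9 → J
  i=13: M-P = 23 → X
  i=14: V-Y = 23 → X
  i=15: O-A = 14 → O
  i=16: H-I = 25 → Z
  i=17: F-X =  8 → I
  i=18: K-B =  9 → J
  i=19: O-R = 23 → X
  i=20: U-X = 23 → X
  i=21: T-F = 14 → O
  i=22: E-F = 25 → Z
  shifts repeat with period 6: JXXOZI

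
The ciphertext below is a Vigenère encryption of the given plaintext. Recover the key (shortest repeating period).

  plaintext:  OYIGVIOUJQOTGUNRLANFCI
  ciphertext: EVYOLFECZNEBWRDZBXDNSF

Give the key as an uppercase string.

QXQI

  i= 0: E-O = 16 → Q
  i= 1: V-Y = 23 → X
  i= 2: Y-I = 16 → Q
  i= 3: O-G =  8 → I
  i= 4: L-V = 16 → Q
  i= 5: F-I = 23 → X
  i= 6: E-O = 16 → Q
  i= 7: C-U =  8 → I
  i= 8: Z-J = 16 → Q
  i= 9: N-Q = 23 → X
  i=10: E-O = 16 → Q
  i=11: B-T =  8 → I
  i=12: W-G = 16 → Q
  i=13: R-U = 23 → X
  i=14: D-N = 16 → Q
  i=15: Z-R =  8 → I
  i=16: B-L = 16 → Q
  i=17: X-A = 23 → X
  i=18: D-N = 16 → Q
  i=19: N-F =  8 → I
  i=20: S-C = 16 → Q
  i=21: F-I = 23 → X
  shifts repeat with period 4: QXQI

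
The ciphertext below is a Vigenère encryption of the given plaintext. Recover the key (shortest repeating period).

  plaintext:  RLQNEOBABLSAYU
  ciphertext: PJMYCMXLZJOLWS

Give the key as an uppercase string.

  i= 0: P-R = 24 → Y
  i= 1: J-L = 24 → Y
  i= 2: M-Q = 22 → W
  i= 3: Y-N = 11 → L
  i= 4: C-E = 24 → Y
  i= 5: M-O = 24 → Y
  i= 6: X-B = 22 → W
  i= 7: L-A = 11 → L
  i= 8: Z-B = 24 → Y
  i= 9: J-L = 24 → Y
  i=10: O-S = 22 → W
  i=11: L-A = 11 → L
  i=12: W-Y = 24 → Y
  i=13: S-U = 24 → Y
  shifts repeat with period 4: YYWL

YYWL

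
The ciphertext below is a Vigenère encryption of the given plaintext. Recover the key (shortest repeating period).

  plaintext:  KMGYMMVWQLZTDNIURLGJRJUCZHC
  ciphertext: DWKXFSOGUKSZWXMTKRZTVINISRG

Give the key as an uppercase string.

  i= 0: D-K = 19 → T
  i= 1: W-M = 10 → K
  i= 2: K-G =  4 → E
  i= 3: X-Y = 25 → Z
  i= 4: F-M = 19 → T
  i= 5: S-M =  6 → G
  i= 6: O-V = 19 → T
  i= 7: G-W = 10 → K
  i= 8: U-Q =  4 → E
  i= 9: K-L = 25 → Z
  i=10: S-Z = 19 → T
  i=11: Z-T =  6 → G
  i=12: W-D = 19 → T
  i=13: X-N = 10 → K
  i=14: M-I =  4 → E
  i=15: T-U = 25 → Z
  i=16: K-R = 19 → T
  i=17: R-L =  6 → G
  i=18: Z-G = 19 → T
  i=19: T-J = 10 → K
  i=20: V-R =  4 → E
  i=21: I-J = 25 → Z
  i=22: N-U = 19 → T
  i=23: I-C =  6 → G
  i=24: S-Z = 19 → T
  i=25: R-H = 10 → K
  i=26: G-C =  4 → E
  shifts repeat with period 6: TKEZTG

TKEZTG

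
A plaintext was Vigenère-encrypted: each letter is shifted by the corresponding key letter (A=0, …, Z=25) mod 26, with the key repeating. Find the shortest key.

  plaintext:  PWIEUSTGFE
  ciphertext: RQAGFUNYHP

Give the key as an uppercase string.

  i= 0: R-P =  2 → C
  i= 1: Q-W = 20 → U
  i= 2: A-I = 18 → S
  i= 3: G-E =  2 → C
  i= 4: F-U = 11 → L
  i= 5: U-S =  2 → C
  i= 6: N-T = 20 → U
  i= 7: Y-G = 18 → S
  i= 8: H-F =  2 → C
  i= 9: P-E = 11 → L
  shifts repeat with period 5: CUSCL

CUSCL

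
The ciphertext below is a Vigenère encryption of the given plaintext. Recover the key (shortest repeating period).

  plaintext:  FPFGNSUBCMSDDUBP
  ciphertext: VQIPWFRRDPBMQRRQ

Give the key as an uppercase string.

  i= 0: V-F = 16 → Q
  i= 1: Q-P =  1 → B
  i= 2: I-F =  3 → D
  i= 3: P-G =  9 → J
  i= 4: W-N =  9 → J
  i= 5: F-S = 13 → N
  i= 6: R-U = 23 → X
  i= 7: R-B = 16 → Q
  i= 8: D-C =  1 → B
  i= 9: P-M =  3 → D
  i=10: B-S =  9 → J
  i=11: M-D =  9 → J
  i=12: Q-D = 13 → N
  i=13: R-U = 23 → X
  i=14: R-B = 16 → Q
  i=15: Q-P =  1 → B
  shifts repeat with period 7: QBDJJNX

QBDJJNX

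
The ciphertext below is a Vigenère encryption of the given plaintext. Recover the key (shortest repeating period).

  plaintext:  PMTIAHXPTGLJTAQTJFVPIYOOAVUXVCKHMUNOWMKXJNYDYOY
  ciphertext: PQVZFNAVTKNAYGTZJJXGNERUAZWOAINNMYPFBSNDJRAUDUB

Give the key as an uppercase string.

  i= 0: P-P =  0 → A
  i= 1: Q-M =  4 → E
  i= 2: V-T =  2 → C
  i= 3: Z-I = 17 → R
  i= 4: F-A =  5 → F
  i= 5: N-H =  6 → G
  i= 6: A-X =  3 → D
  i= 7: V-P =  6 → G
  i= 8: T-T =  0 → A
  i= 9: K-G =  4 → E
  i=10: N-L =  2 → C
  i=11: A-J = 17 → R
  i=12: Y-T =  5 → F
  i=13: G-A =  6 → G
  i=14: T-Q =  3 → D
  i=15: Z-T =  6 → G
  i=16: J-J =  0 → A
  i=17: J-F =  4 → E
  i=18: X-V =  2 → C
  i=19: G-P = 17 → R
  i=20: N-I =  5 → F
  i=21: E-Y =  6 → G
  i=22: R-O =  3 → D
  i=23: U-O =  6 → G
  i=24: A-A =  0 → A
  i=25: Z-V =  4 → E
  i=26: W-U =  2 → C
  i=27: O-X = 17 → R
  i=28: A-V =  5 → F
  i=29: I-C =  6 → G
  i=30: N-K =  3 → D
  i=31: N-H =  6 → G
  i=32: M-M =  0 → A
  i=33: Y-U =  4 → E
  i=34: P-N =  2 → C
  i=35: F-O = 17 → R
  i=36: B-W =  5 → F
  i=37: S-M =  6 → G
  i=38: N-K =  3 → D
  i=39: D-X =  6 → G
  i=40: J-J =  0 → A
  i=41: R-N =  4 → E
  i=42: A-Y =  2 → C
  i=43: U-D = 17 → R
  i=44: D-Y =  5 → F
  i=45: U-O =  6 → G
  i=46: B-Y =  3 → D
  shifts repeat with period 8: AECRFGDG

AECRFGDG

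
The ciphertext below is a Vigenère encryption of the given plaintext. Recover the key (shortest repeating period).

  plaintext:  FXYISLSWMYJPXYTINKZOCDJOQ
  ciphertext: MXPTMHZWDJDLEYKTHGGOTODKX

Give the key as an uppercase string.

  i= 0: M-F =  7 → H
  i= 1: X-X =  0 → A
  i= 2: P-Y = 17 → R
  i= 3: T-I = 11 → L
  i= 4: M-S = 20 → U
  i= 5: H-L = 22 → W
  i= 6: Z-S =  7 → H
  i= 7: W-W =  0 → A
  i= 8: D-M = 17 → R
  i= 9: J-Y = 11 → L
  i=10: D-J = 20 → U
  i=11: L-P = 22 → W
  i=12: E-X =  7 → H
  i=13: Y-Y =  0 → A
  i=14: K-T = 17 → R
  i=15: T-I = 11 → L
  i=16: H-N = 20 → U
  i=17: G-K = 22 → W
  i=18: G-Z =  7 → H
  i=19: O-O =  0 → A
  i=20: T-C = 17 → R
  i=21: O-D = 11 → L
  i=22: D-J = 20 → U
  i=23: K-O = 22 → W
  i=24: X-Q =  7 → H
  shifts repeat with period 6: HARLUW

HARLUW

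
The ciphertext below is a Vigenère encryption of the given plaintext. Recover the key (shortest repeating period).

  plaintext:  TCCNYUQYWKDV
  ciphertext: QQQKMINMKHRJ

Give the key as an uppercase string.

  i= 0: Q-T = 23 → X
  i= 1: Q-C = 14 → O
  i= 2: Q-C = 14 → O
  i= 3: K-N = 23 → X
  i= 4: M-Y = 14 → O
  i= 5: I-U = 14 → O
  i= 6: N-Q = 23 → X
  i= 7: M-Y = 14 → O
  i= 8: K-W = 14 → O
  i= 9: H-K = 23 → X
  i=10: R-D = 14 → O
  i=11: J-V = 14 → O
  shifts repeat with period 3: XOO

XOO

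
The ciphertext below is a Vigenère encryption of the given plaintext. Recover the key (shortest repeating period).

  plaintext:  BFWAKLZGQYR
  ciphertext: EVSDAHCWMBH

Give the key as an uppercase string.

DQW

  i= 0: E-B =  3 → D
  i= 1: V-F = 16 → Q
  i= 2: S-W = 22 → W
  i= 3: D-A =  3 → D
  i= 4: A-K = 16 → Q
  i= 5: H-L = 22 → W
  i= 6: C-Z =  3 → D
  i= 7: W-G = 16 → Q
  i= 8: M-Q = 22 → W
  i= 9: B-Y =  3 → D
  i=10: H-R = 16 → Q
  shifts repeat with period 3: DQW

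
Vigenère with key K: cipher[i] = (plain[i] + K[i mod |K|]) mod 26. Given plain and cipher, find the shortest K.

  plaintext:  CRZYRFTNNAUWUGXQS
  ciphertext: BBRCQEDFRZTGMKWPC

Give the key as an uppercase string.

  i= 0: B-C = 25 → Z
  i= 1: B-R = 10 → K
  i= 2: R-Z = 18 → S
  i= 3: C-Y =  4 → E
  i= 4: Q-R = 25 → Z
  i= 5: E-F = 25 → Z
  i= 6: D-T = 10 → K
  i= 7: F-N = 18 → S
  i= 8: R-N =  4 → E
  i= 9: Z-A = 25 → Z
  i=10: T-U = 25 → Z
  i=11: G-W = 10 → K
  i=12: M-U = 18 → S
  i=13: K-G =  4 → E
  i=14: W-X = 25 → Z
  i=15: P-Q = 25 → Z
  i=16: C-S = 10 → K
  shifts repeat with period 5: ZKSEZ

ZKSEZ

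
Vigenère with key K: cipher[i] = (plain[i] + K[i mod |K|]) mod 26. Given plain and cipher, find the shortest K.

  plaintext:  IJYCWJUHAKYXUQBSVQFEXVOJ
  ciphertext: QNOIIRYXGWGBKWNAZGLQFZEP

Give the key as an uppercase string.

IEQGM

  i= 0: Q-I =  8 → I
  i= 1: N-J =  4 → E
  i= 2: O-Y = 16 → Q
  i= 3: I-C =  6 → G
  i= 4: I-W = 12 → M
  i= 5: R-J =  8 → I
  i= 6: Y-U =  4 → E
  i= 7: X-H = 16 → Q
  i= 8: G-A =  6 → G
  i= 9: W-K = 12 → M
  i=10: G-Y =  8 → I
  i=11: B-X =  4 → E
  i=12: K-U = 16 → Q
  i=13: W-Q =  6 → G
  i=14: N-B = 12 → M
  i=15: A-S =  8 → I
  i=16: Z-V =  4 → E
  i=17: G-Q = 16 → Q
  i=18: L-F =  6 → G
  i=19: Q-E = 12 → M
  i=20: F-X =  8 → I
  i=21: Z-V =  4 → E
  i=22: E-O = 16 → Q
  i=23: P-J =  6 → G
  shifts repeat with period 5: IEQGM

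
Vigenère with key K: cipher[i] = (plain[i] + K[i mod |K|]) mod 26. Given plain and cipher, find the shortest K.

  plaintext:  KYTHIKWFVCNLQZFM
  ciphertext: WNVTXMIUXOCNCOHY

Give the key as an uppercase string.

  i= 0: W-K = 12 → M
  i= 1: N-Y = 15 → P
  i= 2: V-T =  2 → C
  i= 3: T-H = 12 → M
  i= 4: X-I = 15 → P
  i= 5: M-K =  2 → C
  i= 6: I-W = 12 → M
  i= 7: U-F = 15 → P
  i= 8: X-V =  2 → C
  i= 9: O-C = 12 → M
  i=10: C-N = 15 → P
  i=11: N-L =  2 → C
  i=12: C-Q = 12 → M
  i=13: O-Z = 15 → P
  i=14: H-F =  2 → C
  i=15: Y-M = 12 → M
  shifts repeat with period 3: MPC

MPC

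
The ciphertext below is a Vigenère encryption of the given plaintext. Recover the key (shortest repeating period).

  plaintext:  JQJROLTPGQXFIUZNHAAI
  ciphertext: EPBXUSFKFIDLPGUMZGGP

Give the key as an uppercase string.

  i= 0: E-J = 21 → V
  i= 1: P-Q = 25 → Z
  i= 2: B-J = 18 → S
  i= 3: X-R =  6 → G
  i= 4: U-O =  6 → G
  i= 5: S-L =  7 → H
  i= 6: F-T = 12 → M
  i= 7: K-P = 21 → V
  i= 8: F-G = 25 → Z
  i= 9: I-Q = 18 → S
  i=10: D-X =  6 → G
  i=11: L-F =  6 → G
  i=12: P-I =  7 → H
  i=13: G-U = 12 → M
  i=14: U-Z = 21 → V
  i=15: M-N = 25 → Z
  i=16: Z-H = 18 → S
  i=17: G-A =  6 → G
  i=18: G-A =  6 → G
  i=19: P-I =  7 → H
  shifts repeat with period 7: VZSGGHM

VZSGGHM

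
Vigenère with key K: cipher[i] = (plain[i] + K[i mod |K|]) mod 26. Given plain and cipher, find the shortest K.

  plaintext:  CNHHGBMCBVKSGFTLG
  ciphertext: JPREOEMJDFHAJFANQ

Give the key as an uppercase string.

HCKXIDA

  i= 0: J-C =  7 → H
  i= 1: P-N =  2 → C
  i= 2: R-H = 10 → K
  i= 3: E-H = 23 → X
  i= 4: O-G =  8 → I
  i= 5: E-B =  3 → D
  i= 6: M-M =  0 → A
  i= 7: J-C =  7 → H
  i= 8: D-B =  2 → C
  i= 9: F-V = 10 → K
  i=10: H-K = 23 → X
  i=11: A-S =  8 → I
  i=12: J-G =  3 → D
  i=13: F-F =  0 → A
  i=14: A-T =  7 → H
  i=15: N-L =  2 → C
  i=16: Q-G = 10 → K
  shifts repeat with period 7: HCKXIDA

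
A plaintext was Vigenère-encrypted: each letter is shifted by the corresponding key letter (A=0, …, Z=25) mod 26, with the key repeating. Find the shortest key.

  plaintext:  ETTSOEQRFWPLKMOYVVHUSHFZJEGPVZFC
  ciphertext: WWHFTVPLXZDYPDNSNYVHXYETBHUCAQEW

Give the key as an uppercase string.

SDONFRZU

  i= 0: W-E = 18 → S
  i= 1: W-T =  3 → D
  i= 2: H-T = 14 → O
  i= 3: F-S = 13 → N
  i= 4: T-O =  5 → F
  i= 5: V-E = 17 → R
  i= 6: P-Q = 25 → Z
  i= 7: L-R = 20 → U
  i= 8: X-F = 18 → S
  i= 9: Z-W =  3 → D
  i=10: D-P = 14 → O
  i=11: Y-L = 13 → N
  i=12: P-K =  5 → F
  i=13: D-M = 17 → R
  i=14: N-O = 25 → Z
  i=15: S-Y = 20 → U
  i=16: N-V = 18 → S
  i=17: Y-V =  3 → D
  i=18: V-H = 14 → O
  i=19: H-U = 13 → N
  i=20: X-S =  5 → F
  i=21: Y-H = 17 → R
  i=22: E-F = 25 → Z
  i=23: T-Z = 20 → U
  i=24: B-J = 18 → S
  i=25: H-E =  3 → D
  i=26: U-G = 14 → O
  i=27: C-P = 13 → N
  i=28: A-V =  5 → F
  i=29: Q-Z = 17 → R
  i=30: E-F = 25 → Z
  i=31: W-C = 20 → U
  shifts repeat with period 8: SDONFRZU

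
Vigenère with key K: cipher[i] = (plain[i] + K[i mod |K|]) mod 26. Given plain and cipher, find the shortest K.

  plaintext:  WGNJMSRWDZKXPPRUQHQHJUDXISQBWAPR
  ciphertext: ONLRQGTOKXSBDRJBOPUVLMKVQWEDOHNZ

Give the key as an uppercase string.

  i= 0: O-W = 18 → S
  i= 1: N-G =  7 → H
  i= 2: L-N = 24 → Y
  i= 3: R-J =  8 → I
  i= 4: Q-M =  4 → E
  i= 5: G-S = 14 → O
  i= 6: T-R =  2 → C
  i= 7: O-W = 18 → S
  i= 8: K-D =  7 → H
  i= 9: X-Z = 24 → Y
  i=10: S-K =  8 → I
  i=11: B-X =  4 → E
  i=12: D-P = 14 → O
  i=13: R-P =  2 → C
  i=14: J-R = 18 → S
  i=15: B-U =  7 → H
  i=16: O-Q = 24 → Y
  i=17: P-H =  8 → I
  i=18: U-Q =  4 → E
  i=19: V-H = 14 → O
  i=20: L-J =  2 → C
  i=21: M-U = 18 → S
  i=22: K-D =  7 → H
  i=23: V-X = 24 → Y
  i=24: Q-I =  8 → I
  i=25: W-S =  4 → E
  i=26: E-Q = 14 → O
  i=27: D-B =  2 → C
  i=28: O-W = 18 → S
  i=29: H-A =  7 → H
  i=30: N-P = 24 → Y
  i=31: Z-R =  8 → I
  shifts repeat with period 7: SHYIEOC

SHYIEOC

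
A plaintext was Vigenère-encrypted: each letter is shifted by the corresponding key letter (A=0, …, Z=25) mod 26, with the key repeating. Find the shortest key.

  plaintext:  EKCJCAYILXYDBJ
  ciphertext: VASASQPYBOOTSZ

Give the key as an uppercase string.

RQQ

  i= 0: V-E = 17 → R
  i= 1: A-K = 16 → Q
  i= 2: S-C = 16 → Q
  i= 3: A-J = 17 → R
  i= 4: S-C = 16 → Q
  i= 5: Q-A = 16 → Q
  i= 6: P-Y = 17 → R
  i= 7: Y-I = 16 → Q
  i= 8: B-L = 16 → Q
  i= 9: O-X = 17 → R
  i=10: O-Y = 16 → Q
  i=11: T-D = 16 → Q
  i=12: S-B = 17 → R
  i=13: Z-J = 16 → Q
  shifts repeat with period 3: RQQ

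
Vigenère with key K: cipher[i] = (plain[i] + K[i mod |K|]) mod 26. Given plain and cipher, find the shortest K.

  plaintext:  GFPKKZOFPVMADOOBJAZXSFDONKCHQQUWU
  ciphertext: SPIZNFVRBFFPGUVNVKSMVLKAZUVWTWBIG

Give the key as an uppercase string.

MKTPDGHM

  i= 0: S-G = 12 → M
  i= 1: P-F = 10 → K
  i= 2: I-P = 19 → T
  i= 3: Z-K = 15 → P
  i= 4: N-K =  3 → D
  i= 5: F-Z =  6 → G
  i= 6: V-O =  7 → H
  i= 7: R-F = 12 → M
  i= 8: B-P = 12 → M
  i= 9: F-V = 10 → K
  i=10: F-M = 19 → T
  i=11: P-A = 15 → P
  i=12: G-D =  3 → D
  i=13: U-O =  6 → G
  i=14: V-O =  7 → H
  i=15: N-B = 12 → M
  i=16: V-J = 12 → M
  i=17: K-A = 10 → K
  i=18: S-Z = 19 → T
  i=19: M-X = 15 → P
  i=20: V-S =  3 → D
  i=21: L-F =  6 → G
  i=22: K-D =  7 → H
  i=23: A-O = 12 → M
  i=24: Z-N = 12 → M
  i=25: U-K = 10 → K
  i=26: V-C = 19 → T
  i=27: W-H = 15 → P
  i=28: T-Q =  3 → D
  i=29: W-Q =  6 → G
  i=30: B-U =  7 → H
  i=31: I-W = 12 → M
  i=32: G-U = 12 → M
  shifts repeat with period 8: MKTPDGHM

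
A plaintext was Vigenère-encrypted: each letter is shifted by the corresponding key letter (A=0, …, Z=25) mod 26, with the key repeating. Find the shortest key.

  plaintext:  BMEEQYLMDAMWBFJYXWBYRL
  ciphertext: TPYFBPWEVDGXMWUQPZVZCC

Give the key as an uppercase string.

  i= 0: T-B = 18 → S
  i= 1: P-M =  3 → D
  i= 2: Y-E = 20 → U
  i= 3: F-E =  1 → B
  i= 4: B-Q = 11 → L
  i= 5: P-Y = 17 → R
  i= 6: W-L = 11 → L
  i= 7: E-M = 18 → S
  i= 8: V-D = 18 → S
  i= 9: D-A =  3 → D
  i=10: G-M = 20 → U
  i=11: X-W =  1 → B
  i=12: M-B = 11 → L
  i=13: W-F = 17 → R
  i=14: U-J = 11 → L
  i=15: Q-Y = 18 → S
  i=16: P-X = 18 → S
  i=17: Z-W =  3 → D
  i=18: V-B = 20 → U
  i=19: Z-Y =  1 → B
  i=20: C-R = 11 → L
  i=21: C-L = 17 → R
  shifts repeat with period 8: SDUBLRLS

SDUBLRLS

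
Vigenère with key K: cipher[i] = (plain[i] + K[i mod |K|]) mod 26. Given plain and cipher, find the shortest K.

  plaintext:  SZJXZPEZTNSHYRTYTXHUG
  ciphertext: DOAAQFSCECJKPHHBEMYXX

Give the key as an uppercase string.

  i= 0: D-S = 11 → L
  i= 1: O-Z = 15 → P
  i= 2: A-J = 17 → R
  i= 3: A-X =  3 → D
  i= 4: Q-Z = 17 → R
  i= 5: F-P = 16 → Q
  i= 6: S-E = 14 → O
  i= 7: C-Z =  3 → D
  i= 8: E-T = 11 → L
  i= 9: C-N = 15 → P
  i=10: J-S = 17 → R
  i=11: K-H =  3 → D
  i=12: P-Y = 17 → R
  i=13: H-R = 16 → Q
  i=14: H-T = 14 → O
  i=15: B-Y =  3 → D
  i=16: E-T = 11 → L
  i=17: M-X = 15 → P
  i=18: Y-H = 17 → R
  i=19: X-U =  3 → D
  i=20: X-G = 17 → R
  shifts repeat with period 8: LPRDRQOD

LPRDRQOD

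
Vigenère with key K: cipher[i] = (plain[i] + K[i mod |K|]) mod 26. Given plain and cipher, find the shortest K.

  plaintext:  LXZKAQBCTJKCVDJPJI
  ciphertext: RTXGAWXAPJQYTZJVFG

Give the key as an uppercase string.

  i= 0: R-L =  6 → G
  i= 1: T-X = 22 → W
  i= 2: X-Z = 24 → Y
  i= 3: G-K = 22 → W
  i= 4: A-A =  0 → A
  i= 5: W-Q =  6 → G
  i= 6: X-B = 22 → W
  i= 7: A-C = 24 → Y
  i= 8: P-T = 22 → W
  i= 9: J-J =  0 → A
  i=10: Q-K =  6 → G
  i=11: Y-C = 22 → W
  i=12: T-V = 24 → Y
  i=13: Z-D = 22 → W
  i=14: J-J =  0 → A
  i=15: V-P =  6 → G
  i=16: F-J = 22 → W
  i=17: G-I = 24 → Y
  shifts repeat with period 5: GWYWA

GWYWA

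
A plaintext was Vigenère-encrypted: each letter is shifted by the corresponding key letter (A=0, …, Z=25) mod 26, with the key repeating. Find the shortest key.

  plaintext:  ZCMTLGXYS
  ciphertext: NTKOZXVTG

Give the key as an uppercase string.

ORYV

  i= 0: N-Z = 14 → O
  i= 1: T-C = 17 → R
  i= 2: K-M = 24 → Y
  i= 3: O-T = 21 → V
  i= 4: Z-L = 14 → O
  i= 5: X-G = 17 → R
  i= 6: V-X = 24 → Y
  i= 7: T-Y = 21 → V
  i= 8: G-S = 14 → O
  shifts repeat with period 4: ORYV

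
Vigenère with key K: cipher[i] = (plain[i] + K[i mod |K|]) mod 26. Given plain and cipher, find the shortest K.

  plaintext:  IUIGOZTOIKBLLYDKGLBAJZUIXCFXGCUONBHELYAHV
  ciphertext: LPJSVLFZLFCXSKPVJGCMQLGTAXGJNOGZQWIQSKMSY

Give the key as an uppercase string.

DVBMHMML

  i= 0: L-I =  3 → D
  i= 1: P-U = 21 → V
  i= 2: J-I =  1 → B
  i= 3: S-G = 12 → M
  i= 4: V-O =  7 → H
  i= 5: L-Z = 12 → M
  i= 6: F-T = 12 → M
  i= 7: Z-O = 11 → L
  i= 8: L-I =  3 → D
  i= 9: F-K = 21 → V
  i=10: C-B =  1 → B
  i=11: X-L = 12 → M
  i=12: S-L =  7 → H
  i=13: K-Y = 12 → M
  i=14: P-D = 12 → M
  i=15: V-K = 11 → L
  i=16: J-G =  3 → D
  i=17: G-L = 21 → V
  i=18: C-B =  1 → B
  i=19: M-A = 12 → M
  i=20: Q-J =  7 → H
  i=21: L-Z = 12 → M
  i=22: G-U = 12 → M
  i=23: T-I = 11 → L
  i=24: A-X =  3 → D
  i=25: X-C = 21 → V
  i=26: G-F =  1 → B
  i=27: J-X = 12 → M
  i=28: N-G =  7 → H
  i=29: O-C = 12 → M
  i=30: G-U = 12 → M
  i=31: Z-O = 11 → L
  i=32: Q-N =  3 → D
  i=33: W-B = 21 → V
  i=34: I-H =  1 → B
  i=35: Q-E = 12 → M
  i=36: S-L =  7 → H
  i=37: K-Y = 12 → M
  i=38: M-A = 12 → M
  i=39: S-H = 11 → L
  i=40: Y-V =  3 → D
  shifts repeat with period 8: DVBMHMML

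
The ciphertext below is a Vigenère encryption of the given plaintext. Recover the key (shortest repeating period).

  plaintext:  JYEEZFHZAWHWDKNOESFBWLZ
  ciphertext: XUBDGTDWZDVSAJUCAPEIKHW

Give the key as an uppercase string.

OWXZH

  i= 0: X-J = 14 → O
  i= 1: U-Y = 22 → W
  i= 2: B-E = 23 → X
  i= 3: D-E = 25 → Z
  i= 4: G-Z =  7 → H
  i= 5: T-F = 14 → O
  i= 6: D-H = 22 → W
  i= 7: W-Z = 23 → X
  i= 8: Z-A = 25 → Z
  i= 9: D-W =  7 → H
  i=10: V-H = 14 → O
  i=11: S-W = 22 → W
  i=12: A-D = 23 → X
  i=13: J-K = 25 → Z
  i=14: U-N =  7 → H
  i=15: C-O = 14 → O
  i=16: A-E = 22 → W
  i=17: P-S = 23 → X
  i=18: E-F = 25 → Z
  i=19: I-B =  7 → H
  i=20: K-W = 14 → O
  i=21: H-L = 22 → W
  i=22: W-Z = 23 → X
  shifts repeat with period 5: OWXZH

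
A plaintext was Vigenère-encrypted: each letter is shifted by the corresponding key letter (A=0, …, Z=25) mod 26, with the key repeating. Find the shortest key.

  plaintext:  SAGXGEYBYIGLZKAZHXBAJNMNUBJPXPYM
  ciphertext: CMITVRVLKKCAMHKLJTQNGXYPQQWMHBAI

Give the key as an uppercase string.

  i= 0: C-S = 10 → K
  i= 1: M-A = 12 → M
  i= 2: I-G =  2 → C
  i= 3: T-X = 22 → W
  i= 4: V-G = 15 → P
  i= 5: R-E = 13 → N
  i= 6: V-Y = 23 → X
  i= 7: L-B = 10 → K
  i= 8: K-Y = 12 → M
  i= 9: K-I =  2 → C
  i=10: C-G = 22 → W
  i=11: A-L = 15 → P
  i=12: M-Z = 13 → N
  i=13: H-K = 23 → X
  i=14: K-A = 10 → K
  i=15: L-Z = 12 → M
  i=16: J-H =  2 → C
  i=17: T-X = 22 → W
  i=18: Q-B = 15 → P
  i=19: N-A = 13 → N
  i=20: G-J = 23 → X
  i=21: X-N = 10 → K
  i=22: Y-M = 12 → M
  i=23: P-N =  2 → C
  i=24: Q-U = 22 → W
  i=25: Q-B = 15 → P
  i=26: W-J = 13 → N
  i=27: M-P = 23 → X
  i=28: H-X = 10 → K
  i=29: B-P = 12 → M
  i=30: A-Y =  2 → C
  i=31: I-M = 22 → W
  shifts repeat with period 7: KMCWPNX

KMCWPNX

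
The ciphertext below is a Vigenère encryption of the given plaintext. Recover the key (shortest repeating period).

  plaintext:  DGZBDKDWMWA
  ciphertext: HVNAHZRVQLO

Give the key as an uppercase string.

  i= 0: H-D =  4 → E
  i= 1: V-G = 15 → P
  i= 2: N-Z = 14 → O
  i= 3: A-B = 25 → Z
  i= 4: H-D =  4 → E
  i= 5: Z-K = 15 → P
  i= 6: R-D = 14 → O
  i= 7: V-W = 25 → Z
  i= 8: Q-M =  4 → E
  i= 9: L-W = 15 → P
  i=10: O-A = 14 → O
  shifts repeat with period 4: EPOZ

EPOZ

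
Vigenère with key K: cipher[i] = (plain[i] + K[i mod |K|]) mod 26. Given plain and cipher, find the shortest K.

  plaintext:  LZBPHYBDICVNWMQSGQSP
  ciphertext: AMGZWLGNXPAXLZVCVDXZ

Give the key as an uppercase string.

PNFK

  i= 0: A-L = 15 → P
  i= 1: M-Z = 13 → N
  i= 2: G-B =  5 → F
  i= 3: Z-P = 10 → K
  i= 4: W-H = 15 → P
  i= 5: L-Y = 13 → N
  i= 6: G-B =  5 → F
  i= 7: N-D = 10 → K
  i= 8: X-I = 15 → P
  i= 9: P-C = 13 → N
  i=10: A-V =  5 → F
  i=11: X-N = 10 → K
  i=12: L-W = 15 → P
  i=13: Z-M = 13 → N
  i=14: V-Q =  5 → F
  i=15: C-S = 10 → K
  i=16: V-G = 15 → P
  i=17: D-Q = 13 → N
  i=18: X-S =  5 → F
  i=19: Z-P = 10 → K
  shifts repeat with period 4: PNFK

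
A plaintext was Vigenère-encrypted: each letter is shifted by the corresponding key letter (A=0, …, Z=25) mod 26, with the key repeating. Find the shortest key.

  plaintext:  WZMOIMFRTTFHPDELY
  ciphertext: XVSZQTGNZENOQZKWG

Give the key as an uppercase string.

BWGLIH

  i= 0: X-W =  1 → B
  i= 1: V-Z = 22 → W
  i= 2: S-M =  6 → G
  i= 3: Z-O = 11 → L
  i= 4: Q-I =  8 → I
  i= 5: T-M =  7 → H
  i= 6: G-F =  1 → B
  i= 7: N-R = 22 → W
  i= 8: Z-T =  6 → G
  i= 9: E-T = 11 → L
  i=10: N-F =  8 → I
  i=11: O-H =  7 → H
  i=12: Q-P =  1 → B
  i=13: Z-D = 22 → W
  i=14: K-E =  6 → G
  i=15: W-L = 11 → L
  i=16: G-Y =  8 → I
  shifts repeat with period 6: BWGLIH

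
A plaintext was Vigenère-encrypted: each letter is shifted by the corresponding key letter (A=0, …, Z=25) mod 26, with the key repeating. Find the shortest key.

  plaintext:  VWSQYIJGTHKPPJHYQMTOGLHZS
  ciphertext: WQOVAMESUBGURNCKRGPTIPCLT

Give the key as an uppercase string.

  i= 0: W-V =  1 → B
  i= 1: Q-W = 20 → U
  i= 2: O-S = 22 → W
  i= 3: V-Q =  5 → F
  i= 4: A-Y =  2 → C
  i= 5: M-I =  4 → E
  i= 6: E-J = 21 → V
  i= 7: S-G = 12 → M
  i= 8: U-T =  1 → B
  i= 9: B-H = 20 → U
  i=10: G-K = 22 → W
  i=11: U-P =  5 → F
  i=12: R-P =  2 → C
  i=13: N-J =  4 → E
  i=14: C-H = 21 → V
  i=15: K-Y = 12 → M
  i=16: R-Q =  1 → B
  i=17: G-M = 20 → U
  i=18: P-T = 22 → W
  i=19: T-O =  5 → F
  i=20: I-G =  2 → C
  i=21: P-L =  4 → E
  i=22: C-H = 21 → V
  i=23: L-Z = 12 → M
  i=24: T-S =  1 → B
  shifts repeat with period 8: BUWFCEVM

BUWFCEVM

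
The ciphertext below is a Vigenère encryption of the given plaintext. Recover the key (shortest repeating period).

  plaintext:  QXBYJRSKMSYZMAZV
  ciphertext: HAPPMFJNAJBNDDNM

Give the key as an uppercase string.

  i= 0: H-Q = 17 → R
  i= 1: A-X =  3 → D
  i= 2: P-B = 14 → O
  i= 3: P-Y = 17 → R
  i= 4: M-J =  3 → D
  i= 5: F-R = 14 → O
  i= 6: J-S = 17 → R
  i= 7: N-K =  3 → D
  i= 8: A-M = 14 → O
  i= 9: J-S = 17 → R
  i=10: B-Y =  3 → D
  i=11: N-Z = 14 → O
  i=12: D-M = 17 → R
  i=13: D-A =  3 → D
  i=14: N-Z = 14 → O
  i=15: M-V = 17 → R
  shifts repeat with period 3: RDO

RDO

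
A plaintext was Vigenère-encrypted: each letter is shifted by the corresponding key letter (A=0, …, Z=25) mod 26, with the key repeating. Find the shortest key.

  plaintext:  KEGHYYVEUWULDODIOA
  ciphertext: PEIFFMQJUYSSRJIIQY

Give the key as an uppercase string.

  i= 0: P-K =  5 → F
  i= 1: E-E =  0 → A
  i= 2: I-G =  2 → C
  i= 3: F-H = 24 → Y
  i= 4: F-Y =  7 → H
  i= 5: M-Y = 14 → O
  i= 6: Q-V = 21 → V
  i= 7: J-E =  5 → F
  i= 8: U-U =  0 → A
  i= 9: Y-W =  2 → C
  i=10: S-U = 24 → Y
  i=11: S-L =  7 → H
  i=12: R-D = 14 → O
  i=13: J-O = 21 → V
  i=14: I-D =  5 → F
  i=15: I-I =  0 → A
  i=16: Q-O =  2 → C
  i=17: Y-A = 24 → Y
  shifts repeat with period 7: FACYHOV

FACYHOV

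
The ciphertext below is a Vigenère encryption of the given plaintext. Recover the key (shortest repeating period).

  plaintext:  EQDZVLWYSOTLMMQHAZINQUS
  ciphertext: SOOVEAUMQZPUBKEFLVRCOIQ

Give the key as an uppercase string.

  i= 0: S-E = 14 → O
  i= 1: O-Q = 24 → Y
  i= 2: O-D = 11 → L
  i= 3: V-Z = 22 → W
  i= 4: E-V =  9 → J
  i= 5: A-L = 15 → P
  i= 6: U-W = 24 → Y
  i= 7: M-Y = 14 → O
  i= 8: Q-S = 24 → Y
  i= 9: Z-O = 11 → L
  i=10: P-T = 22 → W
  i=11: U-L =  9 → J
  i=12: B-M = 15 → P
  i=13: K-M = 24 → Y
  i=14: E-Q = 14 → O
  i=15: F-H = 24 → Y
  i=16: L-A = 11 → L
  i=17: V-Z = 22 → W
  i=18: R-I =  9 → J
  i=19: C-N = 15 → P
  i=20: O-Q = 24 → Y
  i=21: I-U = 14 → O
  i=22: Q-S = 24 → Y
  shifts repeat with period 7: OYLWJPY

OYLWJPY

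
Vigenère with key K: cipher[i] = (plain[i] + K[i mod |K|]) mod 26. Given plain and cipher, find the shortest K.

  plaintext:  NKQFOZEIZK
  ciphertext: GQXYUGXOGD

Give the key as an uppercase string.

  i= 0: G-N = 19 → T
  i= 1: Q-K =  6 → G
  i= 2: X-Q =  7 → H
  i= 3: Y-F = 19 → T
  i= 4: U-O =  6 → G
  i= 5: G-Z =  7 → H
  i= 6: X-E = 19 → T
  i= 7: O-I =  6 → G
  i= 8: G-Z =  7 → H
  i= 9: D-K = 19 → T
  shifts repeat with period 3: TGH

TGH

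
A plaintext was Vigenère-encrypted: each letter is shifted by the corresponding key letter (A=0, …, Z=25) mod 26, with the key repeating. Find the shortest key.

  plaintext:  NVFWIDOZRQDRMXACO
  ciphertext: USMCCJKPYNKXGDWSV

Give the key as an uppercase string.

  i= 0: U-N =  7 → H
  i= 1: S-V = 23 → X
  i= 2: M-F =  7 → H
  i= 3: C-W =  6 → G
  i= 4: C-I = 20 → U
  i= 5: J-D =  6 → G
  i= 6: K-O = 22 → W
  i= 7: P-Z = 16 → Q
  i= 8: Y-R =  7 → H
  i= 9: N-Q = 23 → X
  i=10: K-D =  7 → H
  i=11: X-R =  6 → G
  i=12: G-M = 20 → U
  i=13: D-X =  6 → G
  i=14: W-A = 22 → W
  i=15: S-C = 16 → Q
  i=16: V-O =  7 → H
  shifts repeat with period 8: HXHGUGWQ

HXHGUGWQ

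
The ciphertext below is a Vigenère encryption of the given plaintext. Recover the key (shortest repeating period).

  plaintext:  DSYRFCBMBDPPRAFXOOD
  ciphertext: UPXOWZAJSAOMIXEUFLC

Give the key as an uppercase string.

  i= 0: U-D = 17 → R
  i= 1: P-S = 23 → X
  i= 2: X-Y = 25 → Z
  i= 3: O-R = 23 → X
  i= 4: W-F = 17 → R
  i= 5: Z-C = 23 → X
  i= 6: A-B = 25 → Z
  i= 7: J-M = 23 → X
  i= 8: S-B = 17 → R
  i= 9: A-D = 23 → X
  i=10: O-P = 25 → Z
  i=11: M-P = 23 → X
  i=12: I-R = 17 → R
  i=13: X-A = 23 → X
  i=14: E-F = 25 → Z
  i=15: U-X = 23 → X
  i=16: F-O = 17 → R
  i=17: L-O = 23 → X
  i=18: C-D = 25 → Z
  shifts repeat with period 4: RXZX

RXZX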